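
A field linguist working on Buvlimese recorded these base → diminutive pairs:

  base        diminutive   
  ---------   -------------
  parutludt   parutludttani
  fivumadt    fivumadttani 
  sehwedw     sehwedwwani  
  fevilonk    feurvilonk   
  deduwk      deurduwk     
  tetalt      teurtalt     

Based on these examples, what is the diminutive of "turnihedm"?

"turnihedm" has second-to-last letter 'd'. The stems whose second-to-last letter is 'd' (parutludt → parutludttani, fivumadt → fivumadttani, sehwedw → sehwedwwani) double the final consonant and add -ani.
So turnihedm → turnihedmmani.

turnihedmmani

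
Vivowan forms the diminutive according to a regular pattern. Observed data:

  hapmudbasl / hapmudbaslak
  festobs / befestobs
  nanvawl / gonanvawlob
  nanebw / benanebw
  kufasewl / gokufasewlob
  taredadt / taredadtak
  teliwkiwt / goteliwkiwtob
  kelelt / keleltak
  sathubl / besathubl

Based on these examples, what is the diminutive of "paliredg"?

paliredgak

"paliredg" has second-to-last letter 'd'. The one such stem in the data (taredadt → taredadtak) adds -ak, so the same rule applies.
So paliredg → paliredgak.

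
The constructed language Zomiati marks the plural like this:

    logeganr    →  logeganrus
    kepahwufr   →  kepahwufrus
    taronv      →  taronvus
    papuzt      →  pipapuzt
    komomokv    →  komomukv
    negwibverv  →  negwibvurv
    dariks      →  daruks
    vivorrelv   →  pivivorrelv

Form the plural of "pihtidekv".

vivorrelv and taronv both end in -v yet inflect differently (pivivorrelv, taronvus), so the final letter is not what conditions the rule; the second-to-last letter is.
"pihtidekv" has second-to-last letter 'k'. The stems whose second-to-last letter is 'k' (komomokv → komomukv, dariks → daruks) change the last vowel to 'u'.
So pihtidekv → pihtidukv.

pihtidukv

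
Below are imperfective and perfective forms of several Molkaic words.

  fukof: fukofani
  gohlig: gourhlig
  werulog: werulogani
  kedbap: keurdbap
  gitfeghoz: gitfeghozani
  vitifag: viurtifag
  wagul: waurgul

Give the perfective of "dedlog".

werulog and vitifag both end in -g yet inflect differently (werulogani, viurtifag), so the final letter is not what conditions the rule; the last vowel is.
"dedlog" has last vowel 'o'. The stems whose last vowel is 'o' (fukof → fukofani, werulog → werulogani, gitfeghoz → gitfeghozani) add -ani.
So dedlog → dedlogani.

dedlogani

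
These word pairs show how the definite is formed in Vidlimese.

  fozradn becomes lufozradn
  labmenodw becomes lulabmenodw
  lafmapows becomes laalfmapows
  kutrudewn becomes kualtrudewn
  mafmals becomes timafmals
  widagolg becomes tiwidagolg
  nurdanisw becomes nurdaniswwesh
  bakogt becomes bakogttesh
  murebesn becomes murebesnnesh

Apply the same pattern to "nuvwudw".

lunuvwudw

"nuvwudw" has second-to-last letter 'd'. The stems whose second-to-last letter is 'd' (fozradn → lufozradn, labmenodw → lulabmenodw) add the prefix lu-.
The other patterns: stems whose second-to-last letter is 'w' insert -al- after the first vowel; stems whose second-to-last letter is 'l' add the prefix ti-; stems whose second-to-last letter is 'g' or 's' double the final consonant and add -esh.
So nuvwudw → lunuvwudw.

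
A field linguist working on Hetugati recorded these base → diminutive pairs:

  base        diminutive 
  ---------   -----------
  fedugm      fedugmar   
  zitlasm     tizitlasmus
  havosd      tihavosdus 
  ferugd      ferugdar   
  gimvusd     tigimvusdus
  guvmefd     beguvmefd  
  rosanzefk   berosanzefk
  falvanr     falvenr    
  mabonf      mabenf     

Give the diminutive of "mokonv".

havosd and ferugd both end in -d yet inflect differently (tihavosdus, ferugdar), so the final letter is not what conditions the rule; the second-to-last letter is.
"mokonv" has second-to-last letter 'n'. The stems whose second-to-last letter is 'n' (mabonf → mabenf, falvanr → falvenr) change the last vowel to 'e'.
The other patterns: stems whose second-to-last letter is 's' add ti- … -us around the stem; stems whose second-to-last letter is 'g' add -ar; stems whose second-to-last letter is 'f' add the prefix be-.
So mokonv → mokenv.

mokenv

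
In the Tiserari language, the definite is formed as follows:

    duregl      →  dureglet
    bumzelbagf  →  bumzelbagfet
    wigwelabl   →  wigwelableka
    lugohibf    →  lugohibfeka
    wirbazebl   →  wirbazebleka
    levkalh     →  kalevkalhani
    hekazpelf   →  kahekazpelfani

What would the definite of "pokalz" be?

duregl and wigwelabl both end in -l yet inflect differently (dureglet, wigwelableka), so the final letter is not what conditions the rule; the second-to-last letter is.
"pokalz" has second-to-last letter 'l'. The stems whose second-to-last letter is 'l' (levkalh → kalevkalhani, hekazpelf → kahekazpelfani) add ka- … -ani around the stem.
The other patterns: stems whose second-to-last letter is 'g' add -et; stems whose second-to-last letter is 'b' add -eka.
So pokalz → kapokalzani.

kapokalzani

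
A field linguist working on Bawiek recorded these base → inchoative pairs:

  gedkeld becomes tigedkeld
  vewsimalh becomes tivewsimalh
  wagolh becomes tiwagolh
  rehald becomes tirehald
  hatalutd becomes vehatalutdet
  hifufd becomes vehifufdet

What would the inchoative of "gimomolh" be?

"gimomolh" has second-to-last letter 'l'. The stems whose second-to-last letter is 'l' (gedkeld → tigedkeld, vewsimalh → tivewsimalh, wagolh → tiwagolh) add the prefix ti-.
The other pattern: stems whose second-to-last letter is 'f' or 't' add ve- … -et around the stem.
So gimomolh → tigimomolh.

tigimomolh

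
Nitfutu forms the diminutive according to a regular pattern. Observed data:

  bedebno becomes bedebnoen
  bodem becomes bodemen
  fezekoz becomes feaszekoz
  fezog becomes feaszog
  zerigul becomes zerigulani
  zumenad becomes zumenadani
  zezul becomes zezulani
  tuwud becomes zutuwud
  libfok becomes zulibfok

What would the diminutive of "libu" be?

zumenad and tuwud both end in -d yet inflect differently (zumenadani, zutuwud), so the final letter is not what conditions the rule; the first letter is.
"libu" begins with l-. The one such stem in the data (libfok → zulibfok) adds the prefix zu-, so the same rule applies.
The other patterns: stems beginning with b- add -en; stems beginning with f- insert -as- after the first vowel; stems beginning with z- add -ani.
So libu → zulibu.

zulibu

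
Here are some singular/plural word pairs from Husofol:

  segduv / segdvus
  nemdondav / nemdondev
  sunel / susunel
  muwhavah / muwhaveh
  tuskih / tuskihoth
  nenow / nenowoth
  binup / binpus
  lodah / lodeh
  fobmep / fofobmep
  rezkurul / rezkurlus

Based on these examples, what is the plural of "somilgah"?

binup and fobmep both end in -p yet inflect differently (binpus, fofobmep), so the final letter is not what conditions the rule; the last vowel is.
"somilgah" has last vowel 'a'. The stems whose last vowel is 'a' (lodah → lodeh, nemdondav → nemdondev, muwhavah → muwhaveh) change the last vowel to 'e'.
The other patterns: stems whose last vowel is 'u' delete the last vowel and add -us; stems whose last vowel is 'e' repeat the first consonant+vowel as a prefix; stems whose last vowel is 'i' or 'o' add -oth.
So somilgah → somilgeh.

somilgeh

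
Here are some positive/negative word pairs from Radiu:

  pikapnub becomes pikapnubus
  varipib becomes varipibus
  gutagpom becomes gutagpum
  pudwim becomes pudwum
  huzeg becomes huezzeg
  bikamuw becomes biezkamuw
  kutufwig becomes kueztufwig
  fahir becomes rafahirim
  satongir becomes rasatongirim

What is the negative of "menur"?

varipib and pudwim both have last vowel 'i' yet inflect differently (varipibus, pudwum), so the last vowel is not what conditions the rule; the final letter is.
"menur" ends in -r. The stems ending in -r (fahir → rafahirim, satongir → rasatongirim) add ra- … -im around the stem.
So menur → ramenurim.

ramenurim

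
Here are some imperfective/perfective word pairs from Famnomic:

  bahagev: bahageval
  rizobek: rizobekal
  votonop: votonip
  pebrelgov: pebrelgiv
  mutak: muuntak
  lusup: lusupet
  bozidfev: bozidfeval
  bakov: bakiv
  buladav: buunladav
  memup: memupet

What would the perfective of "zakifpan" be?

bahagev and bakov both end in -v yet inflect differently (bahageval, bakiv), so the final letter is not what conditions the rule; the last vowel is.
"zakifpan" has last vowel 'a'. The stems whose last vowel is 'a' (buladav → buunladav, mutak → muuntak) insert -un- after the first vowel.
So zakifpan → zaunkifpan.

zaunkifpan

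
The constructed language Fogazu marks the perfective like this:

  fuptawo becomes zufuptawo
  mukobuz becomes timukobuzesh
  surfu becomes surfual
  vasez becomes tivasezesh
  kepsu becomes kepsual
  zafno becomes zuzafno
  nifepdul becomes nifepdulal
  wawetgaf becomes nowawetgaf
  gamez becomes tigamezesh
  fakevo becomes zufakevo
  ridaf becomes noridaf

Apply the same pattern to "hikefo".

zuhikefo

"hikefo" ends in -o. The stems ending in -o (fuptawo → zufuptawo, fakevo → zufakevo, zafno → zuzafno) add the prefix zu-.
So hikefo → zuhikefo.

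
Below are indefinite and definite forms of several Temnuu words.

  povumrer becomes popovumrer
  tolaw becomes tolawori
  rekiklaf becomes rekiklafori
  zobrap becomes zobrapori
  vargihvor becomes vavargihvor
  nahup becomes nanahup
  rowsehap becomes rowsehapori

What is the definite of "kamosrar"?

kamosrarori

rowsehap and nahup both end in -p yet inflect differently (rowsehapori, nanahup), so the final letter is not what conditions the rule; the last vowel is.
"kamosrar" has last vowel 'a'. The stems whose last vowel is 'a' (tolaw → tolawori, rowsehap → rowsehapori, rekiklaf → rekiklafori) add -ori.
The other pattern: stems whose last vowel is 'e', 'o' or 'u' repeat the first consonant+vowel as a prefix.
So kamosrar → kamosrarori.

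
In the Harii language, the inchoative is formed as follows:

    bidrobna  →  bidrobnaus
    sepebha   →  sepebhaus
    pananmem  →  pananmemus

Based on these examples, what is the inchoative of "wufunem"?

Every pair shown (bidrobna → bidrobnaus, sepebha → sepebhaus, pananmem → pananmemus) follows the same rule: add -us.
So wufunem → wufunemus.

wufunemus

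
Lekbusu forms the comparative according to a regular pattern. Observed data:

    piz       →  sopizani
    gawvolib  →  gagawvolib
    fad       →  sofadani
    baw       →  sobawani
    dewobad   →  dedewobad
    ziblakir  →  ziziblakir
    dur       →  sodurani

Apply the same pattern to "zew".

fad and dewobad both end in -d yet inflect differently (sofadani, dedewobad), so the final letter is not what conditions the rule; the number of vowels is.
"zew" has 1 vowel. The stems with 1 vowel (fad → sofadani, dur → sodurani, baw → sobawani) add so- … -ani around the stem.
The other pattern: stems with 3 vowels repeat the first consonant+vowel as a prefix.
So zew → sozewani.

sozewani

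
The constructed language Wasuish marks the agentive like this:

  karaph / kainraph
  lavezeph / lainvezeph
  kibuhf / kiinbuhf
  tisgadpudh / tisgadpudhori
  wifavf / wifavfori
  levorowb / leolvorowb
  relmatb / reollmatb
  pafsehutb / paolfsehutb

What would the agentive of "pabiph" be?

painbiph

"pabiph" has second-to-last letter 'p'. The stems whose second-to-last letter is 'p' (karaph → kainraph, lavezeph → lainvezeph) insert -in- after the first vowel.
The other patterns: stems whose second-to-last letter is 'd' or 'v' add -ori; stems whose second-to-last letter is 't' or 'w' insert -ol- after the first vowel.
So pabiph → painbiph.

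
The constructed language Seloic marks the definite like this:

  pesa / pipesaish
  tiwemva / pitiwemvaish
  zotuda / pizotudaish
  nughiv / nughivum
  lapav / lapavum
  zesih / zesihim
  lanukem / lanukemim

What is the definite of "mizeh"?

mizehim

pesa and lapav both have last vowel 'a' yet inflect differently (pipesaish, lapavum), so the last vowel is not what conditions the rule; the final letter is.
"mizeh" ends in -h. The one such stem in the data (zesih → zesihim) adds -im, so the same rule applies.
So mizeh → mizehim.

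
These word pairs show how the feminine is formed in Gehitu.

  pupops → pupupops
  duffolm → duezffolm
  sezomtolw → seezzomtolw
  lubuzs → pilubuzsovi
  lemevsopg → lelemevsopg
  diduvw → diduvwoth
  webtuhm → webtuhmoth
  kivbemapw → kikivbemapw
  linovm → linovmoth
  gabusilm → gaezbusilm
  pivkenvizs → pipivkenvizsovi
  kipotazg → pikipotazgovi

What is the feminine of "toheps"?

"toheps" has second-to-last letter 'p'. The stems whose second-to-last letter is 'p' (lemevsopg → lelemevsopg, pupops → pupupops, kivbemapw → kikivbemapw) repeat the first consonant+vowel as a prefix.
So toheps → totoheps.

totoheps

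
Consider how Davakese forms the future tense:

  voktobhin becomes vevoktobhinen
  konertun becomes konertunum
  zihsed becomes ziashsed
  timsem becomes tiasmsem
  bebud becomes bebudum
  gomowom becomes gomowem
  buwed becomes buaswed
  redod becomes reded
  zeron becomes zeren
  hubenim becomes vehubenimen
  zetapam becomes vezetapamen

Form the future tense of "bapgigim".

konertun and voktobhin both end in -n yet inflect differently (konertunum, vevoktobhinen), so the final letter is not what conditions the rule; the last vowel is.
"bapgigim" has last vowel 'i'. The stems whose last vowel is 'i' (voktobhin → vevoktobhinen, hubenim → vehubenimen) add ve- … -en around the stem.
The other patterns: stems whose last vowel is 'u' add -um; stems whose last vowel is 'o' change the last vowel to 'e'; stems whose last vowel is 'e' insert -as- after the first vowel.
So bapgigim → vebapgigimen.

vebapgigimen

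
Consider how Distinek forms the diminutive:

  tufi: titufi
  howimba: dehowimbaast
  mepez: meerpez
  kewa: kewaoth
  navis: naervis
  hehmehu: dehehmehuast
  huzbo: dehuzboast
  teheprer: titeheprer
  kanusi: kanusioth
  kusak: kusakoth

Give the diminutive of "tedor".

titedor

howimba and kewa both end in -a yet inflect differently (dehowimbaast, kewaoth), so the final letter is not what conditions the rule; the first letter is.
"tedor" begins with t-. The stems beginning with t- (tufi → titufi, teheprer → titeheprer) add the prefix ti-.
So tedor → titedor.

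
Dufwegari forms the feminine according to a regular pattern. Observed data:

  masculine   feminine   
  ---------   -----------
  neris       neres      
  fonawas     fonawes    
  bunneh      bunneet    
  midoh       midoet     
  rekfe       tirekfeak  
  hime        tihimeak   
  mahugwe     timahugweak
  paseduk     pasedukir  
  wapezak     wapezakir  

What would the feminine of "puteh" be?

puteet

bunneh and rekfe both have last vowel 'e' yet inflect differently (bunneet, tirekfeak), so the last vowel is not what conditions the rule; the final letter is.
"puteh" ends in -h. The stems ending in -h (bunneh → bunneet, midoh → midoet) drop the final letter and add -et.
The other patterns: stems ending in -s change the last vowel to 'e'; stems ending in -e add ti- … -ak around the stem; stems ending in -k add -ir.
So puteh → puteet.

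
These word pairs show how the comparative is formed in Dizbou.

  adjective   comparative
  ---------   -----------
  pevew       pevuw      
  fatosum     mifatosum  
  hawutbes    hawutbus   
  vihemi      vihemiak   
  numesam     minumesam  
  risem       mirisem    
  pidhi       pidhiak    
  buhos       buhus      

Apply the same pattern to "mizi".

miziak

risem and pevew both have last vowel 'e' yet inflect differently (mirisem, pevuw), so the last vowel is not what conditions the rule; the final letter is.
"mizi" ends in -i. The stems ending in -i (vihemi → vihemiak, pidhi → pidhiak) add -ak.
So mizi → miziak.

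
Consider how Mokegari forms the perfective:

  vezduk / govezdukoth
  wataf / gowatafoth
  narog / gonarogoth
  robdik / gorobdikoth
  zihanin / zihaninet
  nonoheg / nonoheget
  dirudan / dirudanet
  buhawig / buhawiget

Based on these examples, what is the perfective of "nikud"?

"nikud" has 2 vowels. The stems with 2 vowels (vezduk → govezdukoth, wataf → gowatafoth, narog → gonarogoth) add go- … -oth around the stem.
The other pattern: stems with 3 vowels add -et.
So nikud → gonikudoth.

gonikudoth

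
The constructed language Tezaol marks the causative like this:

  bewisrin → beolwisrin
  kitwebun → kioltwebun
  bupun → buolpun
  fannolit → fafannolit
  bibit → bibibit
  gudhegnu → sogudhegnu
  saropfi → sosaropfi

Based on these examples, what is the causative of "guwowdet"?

guguwowdet

"guwowdet" ends in -t. The stems ending in -t (fannolit → fafannolit, bibit → bibibit) repeat the first consonant+vowel as a prefix.
The other patterns: stems ending in -n insert -ol- after the first vowel; stems ending in -i or -u add the prefix so-.
So guwowdet → guguwowdet.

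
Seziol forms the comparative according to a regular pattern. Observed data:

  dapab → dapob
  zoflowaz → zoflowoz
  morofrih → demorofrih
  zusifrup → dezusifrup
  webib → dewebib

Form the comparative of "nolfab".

nolfob

dapab and webib both end in -b yet inflect differently (dapob, dewebib), so the final letter is not what conditions the rule; the last vowel is.
"nolfab" has last vowel 'a'. The stems whose last vowel is 'a' (dapab → dapob, zoflowaz → zoflowoz) change the last vowel to 'o'.
The other pattern: stems whose last vowel is 'i' or 'u' add the prefix de-.
So nolfab → nolfob.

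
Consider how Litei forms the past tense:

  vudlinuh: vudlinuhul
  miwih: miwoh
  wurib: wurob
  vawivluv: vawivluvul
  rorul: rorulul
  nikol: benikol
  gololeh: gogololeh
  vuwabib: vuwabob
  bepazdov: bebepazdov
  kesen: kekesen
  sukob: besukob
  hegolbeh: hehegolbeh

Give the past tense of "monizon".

bemonizon

"monizon" has last vowel 'o'. The stems whose last vowel is 'o' (bepazdov → bebepazdov, nikol → benikol, sukob → besukob) add the prefix be-.
The other patterns: stems whose last vowel is 'u' add -ul; stems whose last vowel is 'e' repeat the first consonant+vowel as a prefix; stems whose last vowel is 'i' change the last vowel to 'o'.
So monizon → bemonizon.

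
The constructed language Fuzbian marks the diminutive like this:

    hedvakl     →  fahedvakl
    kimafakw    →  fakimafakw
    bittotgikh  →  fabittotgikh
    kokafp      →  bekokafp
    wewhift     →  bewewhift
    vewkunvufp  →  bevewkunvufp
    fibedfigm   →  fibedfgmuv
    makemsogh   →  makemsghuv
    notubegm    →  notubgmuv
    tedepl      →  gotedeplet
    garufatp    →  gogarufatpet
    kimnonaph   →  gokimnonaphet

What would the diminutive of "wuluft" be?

bewuluft

"wuluft" has second-to-last letter 'f'. The stems whose second-to-last letter is 'f' (kokafp → bekokafp, wewhift → bewewhift, vewkunvufp → bevewkunvufp) add the prefix be-.
So wuluft → bewuluft.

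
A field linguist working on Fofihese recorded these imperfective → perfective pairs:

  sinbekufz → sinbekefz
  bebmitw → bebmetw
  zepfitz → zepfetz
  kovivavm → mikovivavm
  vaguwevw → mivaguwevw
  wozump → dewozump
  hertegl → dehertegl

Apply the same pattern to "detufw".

detefw

vaguwevw and bebmitw both end in -w yet inflect differently (mivaguwevw, bebmetw), so the final letter is not what conditions the rule; the second-to-last letter is.
"detufw" has second-to-last letter 'f'. The one such stem in the data (sinbekufz → sinbekefz) changes the last vowel to 'e' (as do bebmitw, zepfitz), so the same rule applies.
So detufw → detefw.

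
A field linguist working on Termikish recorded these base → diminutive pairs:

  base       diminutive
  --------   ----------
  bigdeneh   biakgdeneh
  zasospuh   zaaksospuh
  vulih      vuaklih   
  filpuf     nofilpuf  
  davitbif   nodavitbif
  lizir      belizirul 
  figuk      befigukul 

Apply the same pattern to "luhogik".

zasospuh and filpuf both have last vowel 'u' yet inflect differently (zaaksospuh, nofilpuf), so the last vowel is not what conditions the rule; the final letter is.
"luhogik" ends in -k. The one such stem in the data (figuk → befigukul) adds be- … -ul around the stem, so the same rule applies.
The other patterns: stems ending in -h insert -ak- after the first vowel; stems ending in -f add the prefix no-.
So luhogik → beluhogikul.

beluhogikul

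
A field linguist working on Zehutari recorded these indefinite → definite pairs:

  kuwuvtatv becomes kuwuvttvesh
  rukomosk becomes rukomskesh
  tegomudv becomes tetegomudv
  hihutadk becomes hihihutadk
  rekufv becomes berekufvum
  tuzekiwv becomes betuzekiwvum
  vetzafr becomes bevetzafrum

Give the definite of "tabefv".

kuwuvtatv and tegomudv both end in -v yet inflect differently (kuwuvttvesh, tetegomudv), so the final letter is not what conditions the rule; the second-to-last letter is.
"tabefv" has second-to-last letter 'f'. The stems whose second-to-last letter is 'f' (rekufv → berekufvum, vetzafr → bevetzafrum) add be- … -um around the stem.
So tabefv → betabefvum.

betabefvum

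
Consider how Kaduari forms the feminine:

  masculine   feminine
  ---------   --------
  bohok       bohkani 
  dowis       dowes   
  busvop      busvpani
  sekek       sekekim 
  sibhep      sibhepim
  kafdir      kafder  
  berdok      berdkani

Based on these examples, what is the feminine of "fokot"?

foktani

"fokot" has last vowel 'o'. The stems whose last vowel is 'o' (berdok → berdkani, bohok → bohkani, busvop → busvpani) delete the last vowel and add -ani.
The other patterns: stems whose last vowel is 'e' add -im; stems whose last vowel is 'i' change the last vowel to 'e'.
So fokot → foktani.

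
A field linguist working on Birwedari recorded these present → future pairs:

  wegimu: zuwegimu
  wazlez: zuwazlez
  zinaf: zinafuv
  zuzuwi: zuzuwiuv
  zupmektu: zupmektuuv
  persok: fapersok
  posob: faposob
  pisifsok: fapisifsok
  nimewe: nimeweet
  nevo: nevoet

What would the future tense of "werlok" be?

wegimu and zupmektu both end in -u yet inflect differently (zuwegimu, zupmektuuv), so the final letter is not what conditions the rule; the first letter is.
"werlok" begins with w-. The stems beginning with w- (wegimu → zuwegimu, wazlez → zuwazlez) add the prefix zu-.
The other patterns: stems beginning with z- add -uv; stems beginning with p- add the prefix fa-; stems beginning with n- add -et.
So werlok → zuwerlok.

zuwerlok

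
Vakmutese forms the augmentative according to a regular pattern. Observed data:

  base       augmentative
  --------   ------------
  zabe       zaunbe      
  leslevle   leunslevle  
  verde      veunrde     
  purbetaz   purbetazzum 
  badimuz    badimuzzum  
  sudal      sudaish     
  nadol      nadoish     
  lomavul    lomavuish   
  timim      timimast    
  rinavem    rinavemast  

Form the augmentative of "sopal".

sopaish

purbetaz and sudal both have last vowel 'a' yet inflect differently (purbetazzum, sudaish), so the last vowel is not what conditions the rule; the final letter is.
"sopal" ends in -l. The stems ending in -l (sudal → sudaish, nadol → nadoish, lomavul → lomavuish) drop the final letter and add -ish.
So sopal → sopaish.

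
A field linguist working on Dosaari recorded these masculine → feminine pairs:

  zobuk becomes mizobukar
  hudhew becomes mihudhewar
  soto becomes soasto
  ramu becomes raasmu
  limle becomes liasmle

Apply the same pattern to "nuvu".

"nuvu" ends in a vowel. The stems ending in a vowel (soto → soasto, ramu → raasmu, limle → liasmle) insert -as- after the first vowel.
So nuvu → nuasvu.

nuasvu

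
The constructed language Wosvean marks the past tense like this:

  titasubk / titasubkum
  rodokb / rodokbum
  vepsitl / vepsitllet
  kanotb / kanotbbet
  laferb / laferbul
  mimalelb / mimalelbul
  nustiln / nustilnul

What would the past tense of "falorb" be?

rodokb and kanotb both end in -b yet inflect differently (rodokbum, kanotbbet), so the final letter is not what conditions the rule; the second-to-last letter is.
"falorb" has second-to-last letter 'r'. The one such stem in the data (laferb → laferbul) adds -ul, so the same rule applies.
So falorb → falorbul.

falorbul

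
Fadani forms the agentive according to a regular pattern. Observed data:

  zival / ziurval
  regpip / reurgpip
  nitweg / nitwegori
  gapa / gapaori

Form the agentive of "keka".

kekaori

"keka" ends in -a. The one such stem in the data (gapa → gapaori) adds -ori, so the same rule applies.
So keka → kekaori.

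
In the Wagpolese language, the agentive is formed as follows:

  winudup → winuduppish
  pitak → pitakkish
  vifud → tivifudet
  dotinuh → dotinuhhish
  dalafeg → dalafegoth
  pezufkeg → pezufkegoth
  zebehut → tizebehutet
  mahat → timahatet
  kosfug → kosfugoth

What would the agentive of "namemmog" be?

namemmogoth

kosfug and vifud both have last vowel 'u' yet inflect differently (kosfugoth, tivifudet), so the last vowel is not what conditions the rule; the final letter is.
"namemmog" ends in -g. The stems ending in -g (pezufkeg → pezufkegoth, dalafeg → dalafegoth, kosfug → kosfugoth) add -oth.
The other patterns: stems ending in -d or -t add ti- … -et around the stem; stems ending in -h, -k or -p double the final consonant and add -ish.
So namemmog → namemmogoth.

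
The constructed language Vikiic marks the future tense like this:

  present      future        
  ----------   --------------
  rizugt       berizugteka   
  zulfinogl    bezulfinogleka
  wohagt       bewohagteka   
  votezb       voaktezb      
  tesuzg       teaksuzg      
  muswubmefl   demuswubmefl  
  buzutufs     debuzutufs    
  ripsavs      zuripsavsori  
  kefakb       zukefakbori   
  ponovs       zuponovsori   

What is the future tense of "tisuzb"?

zulfinogl and muswubmefl both end in -l yet inflect differently (bezulfinogleka, demuswubmefl), so the final letter is not what conditions the rule; the second-to-last letter is.
"tisuzb" has second-to-last letter 'z'. The stems whose second-to-last letter is 'z' (votezb → voaktezb, tesuzg → teaksuzg) insert -ak- after the first vowel.
The other patterns: stems whose second-to-last letter is 'g' add be- … -eka around the stem; stems whose second-to-last letter is 'f' add the prefix de-; stems whose second-to-last letter is 'k' or 'v' add zu- … -ori around the stem.
So tisuzb → tiaksuzb.

tiaksuzb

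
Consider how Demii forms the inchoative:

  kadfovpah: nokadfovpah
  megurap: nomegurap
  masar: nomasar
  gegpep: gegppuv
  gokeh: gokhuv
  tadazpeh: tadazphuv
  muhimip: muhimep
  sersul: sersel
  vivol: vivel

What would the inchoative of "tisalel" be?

"tisalel" has last vowel 'e'. The stems whose last vowel is 'e' (gegpep → gegppuv, gokeh → gokhuv, tadazpeh → tadazphuv) delete the last vowel and add -uv.
The other patterns: stems whose last vowel is 'a' add the prefix no-; stems whose last vowel is 'i', 'o' or 'u' change the last vowel to 'e'.
So tisalel → tisalluv.

tisalluv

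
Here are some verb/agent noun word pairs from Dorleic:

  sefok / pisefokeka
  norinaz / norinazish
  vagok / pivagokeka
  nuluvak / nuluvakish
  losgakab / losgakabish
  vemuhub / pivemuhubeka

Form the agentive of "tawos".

nuluvak and sefok both end in -k yet inflect differently (nuluvakish, pisefokeka), so the final letter is not what conditions the rule; the last vowel is.
"tawos" has last vowel 'o'. The stems whose last vowel is 'o' (sefok → pisefokeka, vagok → pivagokeka) add pi- … -eka around the stem.
The other pattern: stems whose last vowel is 'a' add -ish.
So tawos → pitawoseka.

pitawoseka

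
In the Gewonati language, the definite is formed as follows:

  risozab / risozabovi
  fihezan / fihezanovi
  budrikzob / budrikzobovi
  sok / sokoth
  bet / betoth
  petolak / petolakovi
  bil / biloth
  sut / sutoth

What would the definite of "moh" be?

mohoth

petolak and sok both end in -k yet inflect differently (petolakovi, sokoth), so the final letter is not what conditions the rule; the number of vowels is.
"moh" has 1 vowel. The stems with 1 vowel (sok → sokoth, sut → sutoth, bil → biloth) add -oth.
So moh → mohoth.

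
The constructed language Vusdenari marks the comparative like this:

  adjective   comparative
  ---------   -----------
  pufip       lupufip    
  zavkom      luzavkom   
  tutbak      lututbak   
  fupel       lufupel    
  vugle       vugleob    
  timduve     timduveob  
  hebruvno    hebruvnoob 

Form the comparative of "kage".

fupel and vugle both have last vowel 'e' yet inflect differently (lufupel, vugleob), so the last vowel is not what conditions the rule; whether the stem ends in a vowel or a consonant is.
"kage" ends in a vowel. The stems ending in a vowel (vugle → vugleob, timduve → timduveob, hebruvno → hebruvnoob) add -ob.
The other pattern: stems ending in a consonant add the prefix lu-.
So kage → kageob.

kageob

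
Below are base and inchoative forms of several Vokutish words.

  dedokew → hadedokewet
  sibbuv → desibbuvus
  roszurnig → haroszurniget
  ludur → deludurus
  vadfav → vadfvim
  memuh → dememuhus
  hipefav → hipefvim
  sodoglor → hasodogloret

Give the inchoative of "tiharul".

vadfav and sibbuv both end in -v yet inflect differently (vadfvim, desibbuvus), so the final letter is not what conditions the rule; the last vowel is.
"tiharul" has last vowel 'u'. The stems whose last vowel is 'u' (sibbuv → desibbuvus, ludur → deludurus, memuh → dememuhus) add de- … -us around the stem.
So tiharul → detiharulus.

detiharulus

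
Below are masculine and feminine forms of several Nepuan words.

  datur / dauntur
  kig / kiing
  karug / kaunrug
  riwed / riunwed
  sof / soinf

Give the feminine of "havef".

karug and kig both end in -g yet inflect differently (kaunrug, kiing), so the final letter is not what conditions the rule; the number of vowels is.
"havef" has 2 vowels. The stems with 2 vowels (datur → dauntur, karug → kaunrug, riwed → riunwed) insert -un- after the first vowel.
The other pattern: stems with 1 vowel insert -in- after the first vowel.
So havef → haunvef.

haunvef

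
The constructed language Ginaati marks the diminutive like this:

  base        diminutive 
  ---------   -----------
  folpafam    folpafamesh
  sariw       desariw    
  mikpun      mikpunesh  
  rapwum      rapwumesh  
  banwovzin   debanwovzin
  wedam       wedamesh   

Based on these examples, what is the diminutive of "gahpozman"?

gahpozmanesh

banwovzin and mikpun both end in -n yet inflect differently (debanwovzin, mikpunesh), so the final letter is not what conditions the rule; the last vowel is.
"gahpozman" has last vowel 'a'. The stems whose last vowel is 'a' (wedam → wedamesh, folpafam → folpafamesh) add -esh.
The other pattern: stems whose last vowel is 'i' add the prefix de-.
So gahpozman → gahpozmanesh.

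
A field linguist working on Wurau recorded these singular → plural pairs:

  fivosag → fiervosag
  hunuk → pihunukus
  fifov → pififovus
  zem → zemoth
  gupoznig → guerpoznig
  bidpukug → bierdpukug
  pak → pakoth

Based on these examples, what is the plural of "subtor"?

pisubtorus

pak and hunuk both end in -k yet inflect differently (pakoth, pihunukus), so the final letter is not what conditions the rule; the number of vowels is.
"subtor" has 2 vowels. The stems with 2 vowels (fifov → pififovus, hunuk → pihunukus) add pi- … -us around the stem.
The other patterns: stems with 1 vowel add -oth; stems with 3 vowels insert -er- after the first vowel.
So subtor → pisubtorus.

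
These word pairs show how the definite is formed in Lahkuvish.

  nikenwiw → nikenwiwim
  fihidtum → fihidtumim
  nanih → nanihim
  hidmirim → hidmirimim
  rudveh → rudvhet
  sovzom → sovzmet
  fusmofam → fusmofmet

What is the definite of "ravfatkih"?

ravfatkihim

nanih and rudveh both end in -h yet inflect differently (nanihim, rudvhet), so the final letter is not what conditions the rule; the last vowel is.
"ravfatkih" has last vowel 'i'. The stems whose last vowel is 'i' (nikenwiw → nikenwiwim, nanih → nanihim, hidmirim → hidmirimim) add -im.
The other pattern: stems whose last vowel is 'a', 'e' or 'o' delete the last vowel and add -et.
So ravfatkih → ravfatkihim.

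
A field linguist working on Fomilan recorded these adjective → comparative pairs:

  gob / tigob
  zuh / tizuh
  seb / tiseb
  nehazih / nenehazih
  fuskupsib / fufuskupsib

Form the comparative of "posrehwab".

"posrehwab" has 3 vowels. The stems with 3 vowels (fuskupsib → fufuskupsib, nehazih → nenehazih) repeat the first consonant+vowel as a prefix.
So posrehwab → poposrehwab.

poposrehwab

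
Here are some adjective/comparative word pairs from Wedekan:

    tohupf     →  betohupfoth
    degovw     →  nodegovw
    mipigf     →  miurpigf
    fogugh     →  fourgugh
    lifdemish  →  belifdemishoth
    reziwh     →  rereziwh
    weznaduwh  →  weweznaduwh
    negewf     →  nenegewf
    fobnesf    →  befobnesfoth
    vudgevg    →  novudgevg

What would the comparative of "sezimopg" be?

"sezimopg" has second-to-last letter 'p'. The one such stem in the data (tohupf → betohupfoth) adds be- … -oth around the stem, so the same rule applies.
So sezimopg → besezimopgoth.

besezimopgoth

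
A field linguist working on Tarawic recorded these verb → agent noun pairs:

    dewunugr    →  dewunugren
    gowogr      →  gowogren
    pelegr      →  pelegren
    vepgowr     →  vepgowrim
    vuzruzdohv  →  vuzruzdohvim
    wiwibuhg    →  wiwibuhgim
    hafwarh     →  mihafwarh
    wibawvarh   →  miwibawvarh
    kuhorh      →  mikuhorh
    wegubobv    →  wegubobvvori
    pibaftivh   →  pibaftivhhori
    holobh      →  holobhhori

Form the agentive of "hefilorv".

mihefilorv

"hefilorv" has second-to-last letter 'r'. The stems whose second-to-last letter is 'r' (hafwarh → mihafwarh, wibawvarh → miwibawvarh, kuhorh → mikuhorh) add the prefix mi-.
So hefilorv → mihefilorv.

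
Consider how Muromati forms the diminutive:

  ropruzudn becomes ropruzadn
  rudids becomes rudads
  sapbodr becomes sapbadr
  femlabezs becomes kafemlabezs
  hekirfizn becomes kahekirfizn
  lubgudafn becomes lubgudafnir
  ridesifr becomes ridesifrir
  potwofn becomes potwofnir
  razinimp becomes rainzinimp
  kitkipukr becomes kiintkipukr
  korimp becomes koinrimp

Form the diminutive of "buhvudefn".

rudids and femlabezs both end in -s yet inflect differently (rudads, kafemlabezs), so the final letter is not what conditions the rule; the second-to-last letter is.
"buhvudefn" has second-to-last letter 'f'. The stems whose second-to-last letter is 'f' (lubgudafn → lubgudafnir, ridesifr → ridesifrir, potwofn → potwofnir) add -ir.
So buhvudefn → buhvudefnir.

buhvudefnir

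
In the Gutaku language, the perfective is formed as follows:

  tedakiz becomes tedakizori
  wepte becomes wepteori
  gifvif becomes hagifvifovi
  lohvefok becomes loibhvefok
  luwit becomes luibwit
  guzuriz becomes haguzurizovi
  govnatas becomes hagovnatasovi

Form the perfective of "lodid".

guzuriz and tedakiz both end in -z yet inflect differently (haguzurizovi, tedakizori), so the final letter is not what conditions the rule; the first letter is.
"lodid" begins with l-. The stems beginning with l- (luwit → luibwit, lohvefok → loibhvefok) insert -ib- after the first vowel.
The other patterns: stems beginning with g- add ha- … -ovi around the stem; stems beginning with t- or w- add -ori.
So lodid → loibdid.

loibdid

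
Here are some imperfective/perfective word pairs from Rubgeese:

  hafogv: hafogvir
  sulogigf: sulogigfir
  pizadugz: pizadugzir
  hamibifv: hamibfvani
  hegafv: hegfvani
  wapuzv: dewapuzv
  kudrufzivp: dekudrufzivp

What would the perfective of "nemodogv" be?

nemodogvir

hafogv and hamibifv both end in -v yet inflect differently (hafogvir, hamibfvani), so the final letter is not what conditions the rule; the second-to-last letter is.
"nemodogv" has second-to-last letter 'g'. The stems whose second-to-last letter is 'g' (hafogv → hafogvir, sulogigf → sulogigfir, pizadugz → pizadugzir) add -ir.
So nemodogv → nemodogvir.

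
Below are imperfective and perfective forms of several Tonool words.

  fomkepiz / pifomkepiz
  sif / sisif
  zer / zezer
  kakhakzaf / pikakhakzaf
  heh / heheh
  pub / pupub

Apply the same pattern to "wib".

kakhakzaf and sif both end in -f yet inflect differently (pikakhakzaf, sisif), so the final letter is not what conditions the rule; the number of vowels is.
"wib" has 1 vowel. The stems with 1 vowel (sif → sisif, heh → heheh, zer → zezer) repeat the first consonant+vowel as a prefix.
The other pattern: stems with 3 vowels add the prefix pi-.
So wib → wiwib.

wiwib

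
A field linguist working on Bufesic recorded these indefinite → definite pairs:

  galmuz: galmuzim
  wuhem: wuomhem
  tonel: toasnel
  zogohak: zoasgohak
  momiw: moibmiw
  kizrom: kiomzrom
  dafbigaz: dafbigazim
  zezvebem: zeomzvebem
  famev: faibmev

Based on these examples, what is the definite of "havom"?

haomvom

zogohak and dafbigaz both have last vowel 'a' yet inflect differently (zoasgohak, dafbigazim), so the last vowel is not what conditions the rule; the final letter is.
"havom" ends in -m. The stems ending in -m (kizrom → kiomzrom, wuhem → wuomhem, zezvebem → zeomzvebem) insert -om- after the first vowel.
So havom → haomvom.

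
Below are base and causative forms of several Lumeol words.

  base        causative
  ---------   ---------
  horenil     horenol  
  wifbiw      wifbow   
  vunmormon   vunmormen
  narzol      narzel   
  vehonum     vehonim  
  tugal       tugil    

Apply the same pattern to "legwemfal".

legwemfil

horenil and narzol both end in -l yet inflect differently (horenol, narzel), so the final letter is not what conditions the rule; the last vowel is.
"legwemfal" has last vowel 'a'. The one such stem in the data (tugal → tugil) changes the last vowel to 'i' (as does vehonum), so the same rule applies.
The other patterns: stems whose last vowel is 'i' change the last vowel to 'o'; stems whose last vowel is 'o' change the last vowel to 'e'.
So legwemfal → legwemfil.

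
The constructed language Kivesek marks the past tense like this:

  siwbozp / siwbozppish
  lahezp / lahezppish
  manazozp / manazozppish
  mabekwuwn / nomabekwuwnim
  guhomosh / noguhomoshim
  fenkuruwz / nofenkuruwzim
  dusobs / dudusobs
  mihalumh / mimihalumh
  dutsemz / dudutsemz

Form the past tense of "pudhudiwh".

nopudhudiwhim

guhomosh and mihalumh both end in -h yet inflect differently (noguhomoshim, mimihalumh), so the final letter is not what conditions the rule; the second-to-last letter is.
"pudhudiwh" has second-to-last letter 'w'. The stems whose second-to-last letter is 'w' (mabekwuwn → nomabekwuwnim, fenkuruwz → nofenkuruwzim) add no- … -im around the stem.
So pudhudiwh → nopudhudiwhim.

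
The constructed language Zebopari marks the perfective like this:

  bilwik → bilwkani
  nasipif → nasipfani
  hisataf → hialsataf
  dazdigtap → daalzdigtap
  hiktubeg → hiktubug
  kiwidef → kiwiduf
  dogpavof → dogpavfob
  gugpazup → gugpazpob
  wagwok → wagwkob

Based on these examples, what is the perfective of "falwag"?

"falwag" has last vowel 'a'. The stems whose last vowel is 'a' (hisataf → hialsataf, dazdigtap → daalzdigtap) insert -al- after the first vowel.
The other patterns: stems whose last vowel is 'i' delete the last vowel and add -ani; stems whose last vowel is 'e' change the last vowel to 'u'; stems whose last vowel is 'o' or 'u' delete the last vowel and add -ob.
So falwag → faallwag.

faallwag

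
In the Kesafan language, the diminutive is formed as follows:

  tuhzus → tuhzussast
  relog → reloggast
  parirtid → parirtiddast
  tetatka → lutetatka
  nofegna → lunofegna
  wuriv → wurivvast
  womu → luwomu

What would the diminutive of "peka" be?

"peka" ends in a vowel. The stems ending in a vowel (nofegna → lunofegna, womu → luwomu, tetatka → lutetatka) add the prefix lu-.
So peka → lupeka.

lupeka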